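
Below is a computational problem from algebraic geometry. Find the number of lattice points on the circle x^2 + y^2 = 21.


Systematically check integer values of x where x^2 <= 21.
For each valid x, check if 21 - x^2 is a perfect square.
Total integer solutions found: 0

0


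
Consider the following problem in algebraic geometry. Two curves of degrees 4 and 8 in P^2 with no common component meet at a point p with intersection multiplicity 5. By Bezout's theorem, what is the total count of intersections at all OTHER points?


By Bezout's theorem, the total intersection number is d1 * d2.
Total = 4 * 8 = 32
Intersection multiplicity at p = 5
Remaining intersections = 32 - 5 = 27

27


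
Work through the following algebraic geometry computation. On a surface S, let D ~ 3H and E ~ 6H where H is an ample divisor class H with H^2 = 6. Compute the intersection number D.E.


Using bilinearity of the intersection pairing on a surface S:
(aH).(bH) = ab * (H.H)
We have H^2 = 6.
D.E = (3H).(6H) = 3*6*6
= 18*6
= 108

108


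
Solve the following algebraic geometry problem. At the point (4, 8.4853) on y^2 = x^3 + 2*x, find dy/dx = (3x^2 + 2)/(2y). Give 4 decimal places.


Using implicit differentiation of y^2 = x^3 + 2*x:
2y * dy/dx = 3x^2 + 2
dy/dx = (3x^2 + 2)/(2y)
Numerator: 3*4^2 + 2 = 50
Denominator: 2*8.4853 = 16.9706
dy/dx = 50/16.9706 = 2.9463

2.9463


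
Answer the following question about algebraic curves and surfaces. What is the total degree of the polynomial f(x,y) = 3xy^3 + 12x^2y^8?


Examine each term for its total degree (sum of exponents).
  Term '3xy^3' has total degree 1+3 = 4.
  Term '12x^2y^8' has total degree 2+8 = 10.
The maximum total degree among all terms is 10.

10


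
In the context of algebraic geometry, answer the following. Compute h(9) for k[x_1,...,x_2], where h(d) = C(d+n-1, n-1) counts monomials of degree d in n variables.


The Hilbert function for the polynomial ring in 2 variables is:
h(d) = C(d+n-1, n-1)
h(9) = C(9+2-1, 2-1) = C(10, 1)
= 10! / (1! * 9!)
= 10

10


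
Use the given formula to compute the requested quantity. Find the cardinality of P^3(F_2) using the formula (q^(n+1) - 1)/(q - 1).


P^3(F_2) has (q^(n+1) - 1)/(q - 1) points.
= 2^3 + 2^2 + 2^1 + 2^0
= 8 + 4 + 2 + 1
= 15

15


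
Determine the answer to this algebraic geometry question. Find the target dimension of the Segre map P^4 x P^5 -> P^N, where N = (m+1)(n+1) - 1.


The Segre embedding maps P^m x P^n into P^N via
all products of coordinates from each factor.
N = (m+1)(n+1) - 1
N = (4+1)(5+1) - 1
N = 5*6 - 1
N = 30 - 1 = 29

29


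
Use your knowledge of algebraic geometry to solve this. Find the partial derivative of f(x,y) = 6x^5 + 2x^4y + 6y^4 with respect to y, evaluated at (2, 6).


df/dy = 2*x^4 + 4*6*y^3
At (2,6): 2*2^4 + 4*6*6^3
= 32 + 5184
= 5216

5216


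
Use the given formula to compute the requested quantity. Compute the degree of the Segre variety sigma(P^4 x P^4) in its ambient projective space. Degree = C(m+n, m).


The degree of the Segre variety P^4 x P^4 is C(m+n, m).
= C(8, 4)
= 70

70


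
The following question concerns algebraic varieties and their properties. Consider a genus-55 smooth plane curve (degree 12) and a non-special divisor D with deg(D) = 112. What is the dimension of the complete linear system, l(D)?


First, compute the genus of a smooth plane curve of degree 12:
g = (d-1)(d-2)/2 = (12-1)(12-2)/2 = 55
For a non-special divisor D (i.e., h^1(D) = 0), Riemann-Roch gives:
l(D) = deg(D) - g + 1
Since deg(D) = 112 >= 2g - 1 = 109, D is non-special.
l(D) = 112 - 55 + 1 = 58

58


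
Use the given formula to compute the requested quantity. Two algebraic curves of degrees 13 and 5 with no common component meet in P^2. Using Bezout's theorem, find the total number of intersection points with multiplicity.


Bezout's theorem states the intersection count equals the product of degrees.
Intersection count = 13 * 5 = 65

65


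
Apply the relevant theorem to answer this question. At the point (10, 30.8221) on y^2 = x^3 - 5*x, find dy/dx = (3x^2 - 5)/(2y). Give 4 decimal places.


Using implicit differentiation of y^2 = x^3 - 5*x:
2y * dy/dx = 3x^2 - 5
dy/dx = (3x^2 - 5)/(2y)
Numerator: 3*10^2 - 5 = 295
Denominator: 2*30.8221 = 61.6442
dy/dx = 295/61.6442 = 4.7855

4.7855


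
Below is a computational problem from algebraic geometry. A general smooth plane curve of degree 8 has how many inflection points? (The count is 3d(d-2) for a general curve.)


For a general smooth plane curve C of degree d, the inflection points are
the intersection of C with its Hessian curve, which has degree 3(d-2).
By Bezout, the total intersection number is d * 3(d-2) = 8 * 18 = 144.
For a general curve every flex is ordinary, so each contributes
multiplicity 1 to C·Hess(C), and the number of distinct inflection
points is 3d(d-2).
Inflection points = 3*8*(8-2) = 3*8*6 = 144

144


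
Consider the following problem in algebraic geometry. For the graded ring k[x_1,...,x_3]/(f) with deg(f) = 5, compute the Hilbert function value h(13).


For R = k[x_1,...,x_n]/(f) with f homogeneous of degree e:
The Hilbert series is (1 - t^e)/(1 - t)^n.
So h(d) = C(d+n-1, n-1) - C(d-e+n-1, n-1) for d >= e.
With n=3, e=5, d=13:
C(13+3-1, 3-1) = C(15, 2) = 105
C(13-5+3-1, 3-1) = C(10, 2) = 45
h(13) = 105 - 45 = 60

60


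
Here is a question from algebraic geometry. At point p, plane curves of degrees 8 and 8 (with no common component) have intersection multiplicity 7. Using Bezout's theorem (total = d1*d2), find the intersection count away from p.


By Bezout's theorem, the total intersection number is d1 * d2.
Total = 8 * 8 = 64
Intersection multiplicity at p = 7
Remaining intersections = 64 - 7 = 57

57


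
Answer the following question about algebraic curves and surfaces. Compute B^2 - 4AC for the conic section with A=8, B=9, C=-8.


The discriminant of a conic Ax^2 + Bxy + Cy^2 + ... = 0 is B^2 - 4AC.
B^2 = 9^2 = 81
4AC = 4*8*(-8) = -256
Discriminant = 81 + 256 = 337

337


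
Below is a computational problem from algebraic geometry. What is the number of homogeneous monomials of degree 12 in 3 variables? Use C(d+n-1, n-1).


The number of degree-12 monomials in 3 variables is C(d+n-1, n-1).
= C(12+3-1, 3-1) = C(14, 2)
= 91

91


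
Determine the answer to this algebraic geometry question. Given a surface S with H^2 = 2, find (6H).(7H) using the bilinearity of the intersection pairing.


Using bilinearity of the intersection pairing on a surface S:
(aH).(bH) = ab * (H.H)
We have H^2 = 2.
D.E = (6H).(7H) = 6*7*2
= 42*2
= 84

84


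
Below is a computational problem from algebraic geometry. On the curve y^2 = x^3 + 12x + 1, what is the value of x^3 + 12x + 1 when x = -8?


Compute x^3 + 12x + 1 at x = -8:
x^3 = (-8)^3 = -512
12*x = 12*(-8) = -96
Sum: -512 - 96 + 1 = -607

-607


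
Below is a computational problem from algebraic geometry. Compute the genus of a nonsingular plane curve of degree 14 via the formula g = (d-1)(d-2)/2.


Using the genus formula for smooth plane curves:
g = (d-1)(d-2)/2
g = (14-1)(14-2)/2
g = 13*12/2
g = 156/2 = 78

78


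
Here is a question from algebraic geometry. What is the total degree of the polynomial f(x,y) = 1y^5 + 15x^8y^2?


Examine each term for its total degree (sum of exponents).
  Term '1y^5' has total degree 0+5 = 5.
  Term '15x^8y^2' has total degree 8+2 = 10.
The maximum total degree among all terms is 10.

10


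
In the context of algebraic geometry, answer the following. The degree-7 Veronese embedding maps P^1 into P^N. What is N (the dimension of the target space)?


The Veronese embedding v_d: P^n -> P^N maps each point to all
degree-d monomials in n+1 homogeneous coordinates.
N = C(n+d, d) - 1
N = C(1+7, 7) - 1
N = C(8, 7) - 1
C(8, 7) = 8
N = 8 - 1 = 7

7


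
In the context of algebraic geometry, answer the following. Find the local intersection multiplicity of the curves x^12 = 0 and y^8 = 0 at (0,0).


The intersection multiplicity of V(x^a) and V(y^b) at the origin is:
I(O; V(x^12), V(y^8)) = dim_k(k[x,y]/(x^12, y^8))
A basis for k[x,y]/(x^12, y^8) is the set of monomials x^i * y^j
where 0 <= i < 12 and 0 <= j < 8.
The number of such monomials is 12 * 8 = 96

96


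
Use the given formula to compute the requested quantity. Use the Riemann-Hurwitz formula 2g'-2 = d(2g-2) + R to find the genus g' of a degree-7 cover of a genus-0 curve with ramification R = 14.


Riemann-Hurwitz formula: 2g' - 2 = d(2g - 2) + R
Given: d = 7, g = 0, R = 14
2g' - 2 = 7*(2*0 - 2) + 14
2g' - 2 = 7*(-2) + 14
2g' - 2 = -14 + 14 = 0
2g' = 2
g' = 1

1


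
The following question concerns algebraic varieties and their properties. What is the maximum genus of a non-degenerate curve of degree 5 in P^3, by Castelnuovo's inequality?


Castelnuovo's bound: write d - 1 = m(r-1) + epsilon with 0 <= epsilon < r-1.
d - 1 = 5 - 1 = 4
r - 1 = 3 - 1 = 2
4 = 2*2 + 0, so m = 2, epsilon = 0
pi(d, r) = m(m-1)(r-1)/2 + m*epsilon
= 2*1*2/2 + 2*0
= 4/2 + 0
= 2 + 0 = 2

2


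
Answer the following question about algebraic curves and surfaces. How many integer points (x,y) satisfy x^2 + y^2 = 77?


Systematically check integer values of x where x^2 <= 77.
For each valid x, check if 77 - x^2 is a perfect square.
Total integer solutions found: 0

0


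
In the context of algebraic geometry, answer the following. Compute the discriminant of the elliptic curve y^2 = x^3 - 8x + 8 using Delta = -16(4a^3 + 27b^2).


Compute each component:
4a^3 = 4*(-8)^3 = 4*(-512) = -2048
27b^2 = 27*8^2 = 27*64 = 1728
4a^3 + 27b^2 = -2048 + 1728 = -320
Delta = -16*(-320) = 5120

5120


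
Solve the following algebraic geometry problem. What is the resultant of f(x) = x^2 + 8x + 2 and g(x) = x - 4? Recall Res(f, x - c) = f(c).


For Res(f, x - c), we evaluate f at x = c.
f(4) = 4^2 + 8*4 + 2
= 16 + 32 + 2
= 48 + 2 = 50
Res(f, g) = 50

50


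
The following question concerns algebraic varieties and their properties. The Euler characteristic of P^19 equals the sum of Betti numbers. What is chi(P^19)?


The complex projective space P^19 has one cell in each even real dimension 0, 2, ..., 38.
The cohomology groups are H^{2k}(P^19) = Z for k = 0,...,19, and 0 otherwise.
Euler characteristic = sum of Betti numbers = 1 per even-dimensional cohomology group.
chi(P^19) = 19 + 1 = 20

20


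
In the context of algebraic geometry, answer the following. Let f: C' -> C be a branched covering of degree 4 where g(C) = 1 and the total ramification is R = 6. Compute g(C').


Riemann-Hurwitz formula: 2g' - 2 = d(2g - 2) + R
Given: d = 4, g = 1, R = 6
2g' - 2 = 4*(2*1 - 2) + 6
2g' - 2 = 4*0 + 6
2g' - 2 = 0 + 6 = 6
2g' = 8
g' = 4

4


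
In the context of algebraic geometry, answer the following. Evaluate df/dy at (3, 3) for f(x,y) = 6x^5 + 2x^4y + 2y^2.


df/dy = 2*x^4 + 2*2*y^1
At (3,3): 2*3^4 + 2*2*3^1
= 162 + 12
= 174

174


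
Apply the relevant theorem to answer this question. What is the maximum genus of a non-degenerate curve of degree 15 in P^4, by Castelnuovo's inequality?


Castelnuovo's bound: write d - 1 = m(r-1) + epsilon with 0 <= epsilon < r-1.
d - 1 = 15 - 1 = 14
r - 1 = 4 - 1 = 3
14 = 4*3 + 2, so m = 4, epsilon = 2
pi(d, r) = m(m-1)(r-1)/2 + m*epsilon
= 4*3*3/2 + 4*2
= 36/2 + 8
= 18 + 8 = 26

26


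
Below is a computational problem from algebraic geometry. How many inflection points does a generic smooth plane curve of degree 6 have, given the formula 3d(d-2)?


For a general smooth plane curve C of degree d, the inflection points are
the intersection of C with its Hessian curve, which has degree 3(d-2).
By Bezout, the total intersection number is d * 3(d-2) = 6 * 12 = 72.
For a general curve every flex is ordinary, so each contributes
multiplicity 1 to C·Hess(C), and the number of distinct inflection
points is 3d(d-2).
Inflection points = 3*6*(6-2) = 3*6*4 = 72

72


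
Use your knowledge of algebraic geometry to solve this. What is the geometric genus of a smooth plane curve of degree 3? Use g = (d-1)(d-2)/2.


Using the genus formula for smooth plane curves:
g = (d-1)(d-2)/2
g = (3-1)(3-2)/2
g = 2*1/2
g = 2/2 = 1

1


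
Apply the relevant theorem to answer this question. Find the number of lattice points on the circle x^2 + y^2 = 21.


Systematically check integer values of x where x^2 <= 21.
For each valid x, check if 21 - x^2 is a perfect square.
Total integer solutions found: 0

0


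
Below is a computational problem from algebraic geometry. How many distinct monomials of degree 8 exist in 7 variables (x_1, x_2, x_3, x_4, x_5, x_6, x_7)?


The number of degree-8 monomials in 7 variables is C(d+n-1, n-1).
= C(8+7-1, 7-1) = C(14, 6)
= 3003

3003


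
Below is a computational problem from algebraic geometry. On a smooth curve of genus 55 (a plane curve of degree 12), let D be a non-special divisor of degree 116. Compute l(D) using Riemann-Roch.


First, compute the genus of a smooth plane curve of degree 12:
g = (d-1)(d-2)/2 = (12-1)(12-2)/2 = 55
For a non-special divisor D (i.e., h^1(D) = 0), Riemann-Roch gives:
l(D) = deg(D) - g + 1
Since deg(D) = 116 >= 2g - 1 = 109, D is non-special.
l(D) = 116 - 55 + 1 = 62

62


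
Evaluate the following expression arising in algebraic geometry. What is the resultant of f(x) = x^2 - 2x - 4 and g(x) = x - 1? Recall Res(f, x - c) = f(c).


For Res(f, x - c), we evaluate f at x = c.
f(1) = 1^2 - 2*1 - 4
= 1 - 2 - 4
= -1 - 4 = -5
Res(f, g) = -5

-5


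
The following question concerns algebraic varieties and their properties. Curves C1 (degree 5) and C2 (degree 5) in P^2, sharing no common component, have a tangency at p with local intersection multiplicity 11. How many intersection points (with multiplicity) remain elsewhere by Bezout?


By Bezout's theorem, the total intersection number is d1 * d2.
Total = 5 * 5 = 25
Intersection multiplicity at p = 11
Remaining intersections = 25 - 11 = 14

14


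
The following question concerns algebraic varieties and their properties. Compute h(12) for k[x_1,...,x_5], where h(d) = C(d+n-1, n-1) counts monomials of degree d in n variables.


The Hilbert function for the polynomial ring in 5 variables is:
h(d) = C(d+n-1, n-1)
h(12) = C(12+5-1, 5-1) = C(16, 4)
= 16! / (4! * 12!)
= 1820

1820


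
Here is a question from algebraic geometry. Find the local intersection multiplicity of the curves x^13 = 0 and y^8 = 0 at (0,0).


The intersection multiplicity of V(x^a) and V(y^b) at the origin is:
I(O; V(x^13), V(y^8)) = dim_k(k[x,y]/(x^13, y^8))
A basis for k[x,y]/(x^13, y^8) is the set of monomials x^i * y^j
where 0 <= i < 13 and 0 <= j < 8.
The number of such monomials is 13 * 8 = 104

104


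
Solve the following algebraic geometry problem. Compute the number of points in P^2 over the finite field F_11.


P^2(F_11) has (q^(n+1) - 1)/(q - 1) points.
= 11^2 + 11^1 + 11^0
= 121 + 11 + 1
= 133

133


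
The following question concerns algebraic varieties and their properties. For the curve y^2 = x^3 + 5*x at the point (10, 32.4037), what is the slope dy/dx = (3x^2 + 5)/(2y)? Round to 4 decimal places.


Using implicit differentiation of y^2 = x^3 + 5*x:
2y * dy/dx = 3x^2 + 5
dy/dx = (3x^2 + 5)/(2y)
Numerator: 3*10^2 + 5 = 305
Denominator: 2*32.4037 = 64.8074
dy/dx = 305/64.8074 = 4.7063

4.7063


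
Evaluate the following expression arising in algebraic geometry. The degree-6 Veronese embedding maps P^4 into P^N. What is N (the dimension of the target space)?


The Veronese embedding v_d: P^n -> P^N maps each point to all
degree-d monomials in n+1 homogeneous coordinates.
N = C(n+d, d) - 1
N = C(4+6, 6) - 1
N = C(10, 6) - 1
C(10, 6) = 210
N = 210 - 1 = 209

209


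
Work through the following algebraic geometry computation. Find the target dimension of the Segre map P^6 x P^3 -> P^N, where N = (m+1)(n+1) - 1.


The Segre embedding maps P^m x P^n into P^N via
all products of coordinates from each factor.
N = (m+1)(n+1) - 1
N = (6+1)(3+1) - 1
N = 7*4 - 1
N = 28 - 1 = 27

27


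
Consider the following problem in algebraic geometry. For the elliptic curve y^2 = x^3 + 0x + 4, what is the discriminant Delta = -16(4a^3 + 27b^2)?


Compute each component:
4a^3 = 4*0^3 = 4*0 = 0
27b^2 = 27*4^2 = 27*16 = 432
4a^3 + 27b^2 = 0 + 432 = 432
Delta = -16*432 = -6912

-6912


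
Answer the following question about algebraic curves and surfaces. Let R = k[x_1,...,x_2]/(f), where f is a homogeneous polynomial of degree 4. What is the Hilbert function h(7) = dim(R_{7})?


For R = k[x_1,...,x_n]/(f) with f homogeneous of degree e:
The Hilbert series is (1 - t^e)/(1 - t)^n.
So h(d) = C(d+n-1, n-1) - C(d-e+n-1, n-1) for d >= e.
With n=2, e=4, d=7:
C(7+2-1, 2-1) = C(8, 1) = 8
C(7-4+2-1, 2-1) = C(4, 1) = 4
h(7) = 8 - 4 = 4

4


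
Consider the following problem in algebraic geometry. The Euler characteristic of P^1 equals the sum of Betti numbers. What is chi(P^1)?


The complex projective space P^1 has one cell in each even real dimension 0, 2, ..., 2.
The cohomology groups are H^{2k}(P^1) = Z for k = 0,...,1, and 0 otherwise.
Euler characteristic = sum of Betti numbers = 1 per even-dimensional cohomology group.
chi(P^1) = 1 + 1 = 2

2


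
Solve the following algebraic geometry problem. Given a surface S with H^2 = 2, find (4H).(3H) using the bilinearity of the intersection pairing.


Using bilinearity of the intersection pairing on a surface S:
(aH).(bH) = ab * (H.H)
We have H^2 = 2.
D.E = (4H).(3H) = 4*3*2
= 12*2
= 24

24


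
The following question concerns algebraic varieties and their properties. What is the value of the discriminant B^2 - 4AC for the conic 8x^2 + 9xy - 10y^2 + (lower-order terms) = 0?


The discriminant of a conic Ax^2 + Bxy + Cy^2 + ... = 0 is B^2 - 4AC.
B^2 = 9^2 = 81
4AC = 4*8*(-10) = -320
Discriminant = 81 + 320 = 401

401


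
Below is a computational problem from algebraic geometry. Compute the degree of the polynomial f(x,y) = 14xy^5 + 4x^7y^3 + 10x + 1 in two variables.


Examine each term for its total degree (sum of exponents).
  Term '14xy^5' has total degree 1+5 = 6.
  Term '4x^7y^3' has total degree 7+3 = 10.
  Term '10x' has total degree 1+0 = 1.
  Term '1' has total degree 0+0 = 0.
The maximum total degree among all terms is 10.

10


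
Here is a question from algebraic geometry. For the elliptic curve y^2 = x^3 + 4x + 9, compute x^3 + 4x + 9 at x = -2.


Compute x^3 + 4x + 9 at x = -2:
x^3 = (-2)^3 = -8
4*x = 4*(-2) = -8
Sum: -8 - 8 + 9 = -7

-7


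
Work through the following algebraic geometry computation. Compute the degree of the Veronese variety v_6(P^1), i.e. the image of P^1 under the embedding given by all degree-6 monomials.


The Veronese variety v_6(P^1) has degree d^r.
d^r = 6^1 = 6

6


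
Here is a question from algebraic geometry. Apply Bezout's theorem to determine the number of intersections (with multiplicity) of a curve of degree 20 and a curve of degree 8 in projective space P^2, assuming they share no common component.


Bezout's theorem states the intersection count equals the product of degrees.
Intersection count = 20 * 8 = 160

160


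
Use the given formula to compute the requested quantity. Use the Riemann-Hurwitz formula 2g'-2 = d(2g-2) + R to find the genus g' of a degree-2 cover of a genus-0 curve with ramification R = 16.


Riemann-Hurwitz formula: 2g' - 2 = d(2g - 2) + R
Given: d = 2, g = 0, R = 16
2g' - 2 = 2*(2*0 - 2) + 16
2g' - 2 = 2*(-2) + 16
2g' - 2 = -4 + 16 = 12
2g' = 14
g' = 7

7


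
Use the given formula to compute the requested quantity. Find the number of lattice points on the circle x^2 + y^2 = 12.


Systematically check integer values of x where x^2 <= 12.
For each valid x, check if 12 - x^2 is a perfect square.
Total integer solutions found: 0

0


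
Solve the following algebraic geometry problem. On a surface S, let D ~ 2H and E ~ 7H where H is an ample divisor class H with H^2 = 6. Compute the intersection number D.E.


Using bilinearity of the intersection pairing on a surface S:
(aH).(bH) = ab * (H.H)
We have H^2 = 6.
D.E = (2H).(7H) = 2*7*6
= 14*6
= 84

84


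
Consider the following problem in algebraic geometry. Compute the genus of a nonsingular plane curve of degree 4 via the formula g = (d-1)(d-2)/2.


Using the genus formula for smooth plane curves:
g = (d-1)(d-2)/2
g = (4-1)(4-2)/2
g = 3*2/2
g = 6/2 = 3

3


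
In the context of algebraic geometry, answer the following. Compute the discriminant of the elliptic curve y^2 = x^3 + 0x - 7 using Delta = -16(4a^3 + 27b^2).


Compute each component:
4a^3 = 4*0^3 = 4*0 = 0
27b^2 = 27*(-7)^2 = 27*49 = 1323
4a^3 + 27b^2 = 0 + 1323 = 1323
Delta = -16*1323 = -21168

-21168


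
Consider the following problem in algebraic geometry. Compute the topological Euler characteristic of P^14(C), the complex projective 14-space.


The complex projective space P^14 has one cell in each even real dimension 0, 2, ..., 28.
The cohomology groups are H^{2k}(P^14) = Z for k = 0,...,14, and 0 otherwise.
Euler characteristic = sum of Betti numbers = 1 per even-dimensional cohomology group.
chi(P^14) = 14 + 1 = 15

15


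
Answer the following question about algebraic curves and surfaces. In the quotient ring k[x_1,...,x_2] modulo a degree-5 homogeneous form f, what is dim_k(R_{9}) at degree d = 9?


For R = k[x_1,...,x_n]/(f) with f homogeneous of degree e:
The Hilbert series is (1 - t^e)/(1 - t)^n.
So h(d) = C(d+n-1, n-1) - C(d-e+n-1, n-1) for d >= e.
With n=2, e=5, d=9:
C(9+2-1, 2-1) = C(10, 1) = 10
C(9-5+2-1, 2-1) = C(5, 1) = 5
h(9) = 10 - 5 = 5

5


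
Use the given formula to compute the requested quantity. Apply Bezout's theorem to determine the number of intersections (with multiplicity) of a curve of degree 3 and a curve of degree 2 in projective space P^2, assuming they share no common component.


Bezout's theorem states the intersection count equals the product of degrees.
Intersection count = 3 * 2 = 6

6


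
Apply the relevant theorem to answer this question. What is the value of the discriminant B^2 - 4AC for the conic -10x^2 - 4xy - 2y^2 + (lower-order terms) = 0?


The discriminant of a conic Ax^2 + Bxy + Cy^2 + ... = 0 is B^2 - 4AC.
B^2 = (-4)^2 = 16
4AC = 4*(-10)*(-2) = 80
Discriminant = 16 - 80 = -64

-64


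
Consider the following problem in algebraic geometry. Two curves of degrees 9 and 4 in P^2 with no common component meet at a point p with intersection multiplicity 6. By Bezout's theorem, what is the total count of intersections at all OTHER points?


By Bezout's theorem, the total intersection number is d1 * d2.
Total = 9 * 4 = 36
Intersection multiplicity at p = 6
Remaining intersections = 36 - 6 = 30

30


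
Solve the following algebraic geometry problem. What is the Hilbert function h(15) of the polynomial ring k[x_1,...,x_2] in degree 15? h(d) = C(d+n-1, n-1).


The Hilbert function for the polynomial ring in 2 variables is:
h(d) = C(d+n-1, n-1)
h(15) = C(15+2-1, 2-1) = C(16, 1)
= 16! / (1! * 15!)
= 16

16


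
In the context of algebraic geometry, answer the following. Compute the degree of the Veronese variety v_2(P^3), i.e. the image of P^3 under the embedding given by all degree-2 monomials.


The Veronese variety v_2(P^3) has degree d^r.
d^r = 2^3 = 8

8


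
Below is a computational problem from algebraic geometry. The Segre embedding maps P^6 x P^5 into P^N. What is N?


The Segre embedding maps P^m x P^n into P^N via
all products of coordinates from each factor.
N = (m+1)(n+1) - 1
N = (6+1)(5+1) - 1
N = 7*6 - 1
N = 42 - 1 = 41

41


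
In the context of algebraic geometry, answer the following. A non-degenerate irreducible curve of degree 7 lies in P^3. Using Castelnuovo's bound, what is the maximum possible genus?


Castelnuovo's bound: write d - 1 = m(r-1) + epsilon with 0 <= epsilon < r-1.
d - 1 = 7 - 1 = 6
r - 1 = 3 - 1 = 2
6 = 3*2 + 0, so m = 3, epsilon = 0
pi(d, r) = m(m-1)(r-1)/2 + m*epsilon
= 3*2*2/2 + 3*0
= 12/2 + 0
= 6 + 0 = 6

6


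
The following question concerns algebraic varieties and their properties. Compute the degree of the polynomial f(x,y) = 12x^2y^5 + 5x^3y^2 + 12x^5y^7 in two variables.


Examine each term for its total degree (sum of exponents).
  Term '12x^2y^5' has total degree 2+5 = 7.
  Term '5x^3y^2' has total degree 3+2 = 5.
  Term '12x^5y^7' has total degree 5+7 = 12.
The maximum total degree among all terms is 12.

12


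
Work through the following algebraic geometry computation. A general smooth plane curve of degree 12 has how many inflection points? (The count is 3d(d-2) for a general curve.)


For a general smooth plane curve C of degree d, the inflection points are
the intersection of C with its Hessian curve, which has degree 3(d-2).
By Bezout, the total intersection number is d * 3(d-2) = 12 * 30 = 360.
For a general curve every flex is ordinary, so each contributes
multiplicity 1 to C·Hess(C), and the number of distinct inflection
points is 3d(d-2).
Inflection points = 3*12*(12-2) = 3*12*10 = 360

360


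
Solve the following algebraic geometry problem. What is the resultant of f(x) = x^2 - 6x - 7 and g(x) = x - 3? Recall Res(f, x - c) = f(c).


For Res(f, x - c), we evaluate f at x = c.
f(3) = 3^2 - 6*3 - 7
= 9 - 18 - 7
= -9 - 7 = -16
Res(f, g) = -16

-16


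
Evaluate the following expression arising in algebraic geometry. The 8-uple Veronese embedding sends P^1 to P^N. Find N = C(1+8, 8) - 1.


The Veronese embedding v_d: P^n -> P^N maps each point to all
degree-d monomials in n+1 homogeneous coordinates.
N = C(n+d, d) - 1
N = C(1+8, 8) - 1
N = C(9, 8) - 1
C(9, 8) = 9
N = 9 - 1 = 8

8


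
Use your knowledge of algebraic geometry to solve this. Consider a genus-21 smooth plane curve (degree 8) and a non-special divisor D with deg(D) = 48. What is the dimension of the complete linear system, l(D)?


First, compute the genus of a smooth plane curve of degree 8:
g = (d-1)(d-2)/2 = (8-1)(8-2)/2 = 21
For a non-special divisor D (i.e., h^1(D) = 0), Riemann-Roch gives:
l(D) = deg(D) - g + 1
Since deg(D) = 48 >= 2g - 1 = 41, D is non-special.
l(D) = 48 - 21 + 1 = 28

28


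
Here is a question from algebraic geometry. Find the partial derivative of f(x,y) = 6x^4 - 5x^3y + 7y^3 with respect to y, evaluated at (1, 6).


df/dy = (-5)*x^3 + 3*7*y^2
At (1,6): (-5)*1^3 + 3*7*6^2
= -5 + 756
= 751

751


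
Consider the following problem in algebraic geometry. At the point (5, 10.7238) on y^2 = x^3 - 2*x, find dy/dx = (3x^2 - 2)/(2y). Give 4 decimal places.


Using implicit differentiation of y^2 = x^3 - 2*x:
2y * dy/dx = 3x^2 - 2
dy/dx = (3x^2 - 2)/(2y)
Numerator: 3*5^2 - 2 = 73
Denominator: 2*10.7238 = 21.4476
dy/dx = 73/21.4476 = 3.4036

3.4036


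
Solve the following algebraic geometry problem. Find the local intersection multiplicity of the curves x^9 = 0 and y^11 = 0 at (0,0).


The intersection multiplicity of V(x^a) and V(y^b) at the origin is:
I(O; V(x^9), V(y^11)) = dim_k(k[x,y]/(x^9, y^11))
A basis for k[x,y]/(x^9, y^11) is the set of monomials x^i * y^j
where 0 <= i < 9 and 0 <= j < 11.
The number of such monomials is 9 * 11 = 99

99


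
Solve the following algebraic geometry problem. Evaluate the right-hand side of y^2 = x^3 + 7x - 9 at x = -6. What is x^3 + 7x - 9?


Compute x^3 + 7x - 9 at x = -6:
x^3 = (-6)^3 = -216
7*x = 7*(-6) = -42
Sum: -216 - 42 - 9 = -267

-267


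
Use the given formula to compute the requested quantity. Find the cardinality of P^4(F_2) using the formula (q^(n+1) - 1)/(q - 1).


P^4(F_2) has (q^(n+1) - 1)/(q - 1) points.
= 2^4 + 2^3 + 2^2 + 2^1 + 2^0
= 16 + 8 + 4 + 2 + 1
= 31

31


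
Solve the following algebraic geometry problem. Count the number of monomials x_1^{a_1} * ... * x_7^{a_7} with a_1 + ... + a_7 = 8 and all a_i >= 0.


The number of degree-8 monomials in 7 variables is C(d+n-1, n-1).
= C(8+7-1, 7-1) = C(14, 6)
= 3003

3003


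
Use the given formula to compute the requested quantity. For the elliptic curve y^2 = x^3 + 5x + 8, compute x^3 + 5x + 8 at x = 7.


Compute x^3 + 5x + 8 at x = 7:
x^3 = 7^3 = 343
5*x = 5*7 = 35
Sum: 343 + 35 + 8 = 386

386


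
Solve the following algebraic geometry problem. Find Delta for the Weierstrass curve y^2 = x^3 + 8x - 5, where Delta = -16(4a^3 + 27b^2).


Compute each component:
4a^3 = 4*8^3 = 4*512 = 2048
27b^2 = 27*(-5)^2 = 27*25 = 675
4a^3 + 27b^2 = 2048 + 675 = 2723
Delta = -16*2723 = -43568

-43568


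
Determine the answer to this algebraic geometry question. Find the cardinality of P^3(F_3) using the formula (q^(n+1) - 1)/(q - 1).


P^3(F_3) has (q^(n+1) - 1)/(q - 1) points.
= 3^3 + 3^2 + 3^1 + 3^0
= 27 + 9 + 3 + 1
= 40

40


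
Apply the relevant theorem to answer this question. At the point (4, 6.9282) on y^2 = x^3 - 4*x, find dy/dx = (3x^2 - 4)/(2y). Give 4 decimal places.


Using implicit differentiation of y^2 = x^3 - 4*x:
2y * dy/dx = 3x^2 - 4
dy/dx = (3x^2 - 4)/(2y)
Numerator: 3*4^2 - 4 = 44
Denominator: 2*6.9282 = 13.8564
dy/dx = 44/13.8564 = 3.1754

3.1754


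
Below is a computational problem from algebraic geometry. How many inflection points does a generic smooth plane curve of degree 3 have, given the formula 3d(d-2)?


For a general smooth plane curve C of degree d, the inflection points are
the intersection of C with its Hessian curve, which has degree 3(d-2).
By Bezout, the total intersection number is d * 3(d-2) = 3 * 3 = 9.
For a general curve every flex is ordinary, so each contributes
multiplicity 1 to C·Hess(C), and the number of distinct inflection
points is 3d(d-2).
Inflection points = 3*3*(3-2) = 3*3*1 = 9

9


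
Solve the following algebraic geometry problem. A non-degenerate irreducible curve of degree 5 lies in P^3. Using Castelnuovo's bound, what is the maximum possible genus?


Castelnuovo's bound: write d - 1 = m(r-1) + epsilon with 0 <= epsilon < r-1.
d - 1 = 5 - 1 = 4
r - 1 = 3 - 1 = 2
4 = 2*2 + 0, so m = 2, epsilon = 0
pi(d, r) = m(m-1)(r-1)/2 + m*epsilon
= 2*1*2/2 + 2*0
= 4/2 + 0
= 2 + 0 = 2

2


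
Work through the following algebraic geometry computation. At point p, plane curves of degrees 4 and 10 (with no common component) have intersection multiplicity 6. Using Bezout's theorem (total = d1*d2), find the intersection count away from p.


By Bezout's theorem, the total intersection number is d1 * d2.
Total = 4 * 10 = 40
Intersection multiplicity at p = 6
Remaining intersections = 40 - 6 = 34

34


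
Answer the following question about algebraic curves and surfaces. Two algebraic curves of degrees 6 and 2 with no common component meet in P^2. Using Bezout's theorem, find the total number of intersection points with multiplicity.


Bezout's theorem states the intersection count equals the product of degrees.
Intersection count = 6 * 2 = 12

12


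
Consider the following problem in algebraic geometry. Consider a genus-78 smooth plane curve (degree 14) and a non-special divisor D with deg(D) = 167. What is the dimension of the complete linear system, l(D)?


First, compute the genus of a smooth plane curve of degree 14:
g = (d-1)(d-2)/2 = (14-1)(14-2)/2 = 78
For a non-special divisor D (i.e., h^1(D) = 0), Riemann-Roch gives:
l(D) = deg(D) - g + 1
Since deg(D) = 167 >= 2g - 1 = 155, D is non-special.
l(D) = 167 - 78 + 1 = 90

90


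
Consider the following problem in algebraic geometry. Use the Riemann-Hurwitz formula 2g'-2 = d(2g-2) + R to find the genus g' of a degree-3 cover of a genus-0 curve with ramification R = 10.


Riemann-Hurwitz formula: 2g' - 2 = d(2g - 2) + R
Given: d = 3, g = 0, R = 10
2g' - 2 = 3*(2*0 - 2) + 10
2g' - 2 = 3*(-2) + 10
2g' - 2 = -6 + 10 = 4
2g' = 6
g' = 3

3


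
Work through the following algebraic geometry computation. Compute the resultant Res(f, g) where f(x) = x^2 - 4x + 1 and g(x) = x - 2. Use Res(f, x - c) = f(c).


For Res(f, x - c), we evaluate f at x = c.
f(2) = 2^2 - 4*2 + 1
= 4 - 8 + 1
= -4 + 1 = -3
Res(f, g) = -3

-3


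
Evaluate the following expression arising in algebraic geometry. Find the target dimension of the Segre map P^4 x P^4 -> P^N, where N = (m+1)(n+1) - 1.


The Segre embedding maps P^m x P^n into P^N via
all products of coordinates from each factor.
N = (m+1)(n+1) - 1
N = (4+1)(4+1) - 1
N = 5*5 - 1
N = 25 - 1 = 24

24


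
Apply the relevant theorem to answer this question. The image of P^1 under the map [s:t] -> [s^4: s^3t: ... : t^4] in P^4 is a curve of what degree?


The rational normal curve in P^4 is the image of P^1 under the 4-uple Veronese.
A general hyperplane in P^4 pulls back to a degree-4 form on P^1, which has 4 zeros,
so the curve meets a general hyperplane in 4 points. Degree = 4.

4


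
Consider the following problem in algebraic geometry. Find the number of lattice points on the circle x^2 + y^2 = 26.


Systematically check integer values of x where x^2 <= 26.
For each valid x, check if 26 - x^2 is a perfect square.
x=1: 26 - 1 = 25, sqrt = 5 (valid)
x=5: 26 - 25 = 1, sqrt = 1 (valid)
Total integer solutions found: 8

8


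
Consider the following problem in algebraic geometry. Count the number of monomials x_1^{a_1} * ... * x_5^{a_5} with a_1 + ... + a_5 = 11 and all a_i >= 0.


The number of degree-11 monomials in 5 variables is C(d+n-1, n-1).
= C(11+5-1, 5-1) = C(15, 4)
= 1365

1365


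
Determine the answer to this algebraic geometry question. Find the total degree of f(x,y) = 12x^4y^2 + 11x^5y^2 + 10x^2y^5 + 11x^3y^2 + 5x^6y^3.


Examine each term for its total degree (sum of exponents).
  Term '12x^4y^2' has total degree 4+2 = 6.
  Term '11x^5y^2' has total degree 5+2 = 7.
  Term '10x^2y^5' has total degree 2+5 = 7.
  Term '11x^3y^2' has total degree 3+2 = 5.
  Term '5x^6y^3' has total degree 6+3 = 9.
The maximum total degree among all terms is 9.

9


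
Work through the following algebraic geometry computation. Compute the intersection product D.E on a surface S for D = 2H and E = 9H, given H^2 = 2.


Using bilinearity of the intersection pairing on a surface S:
(aH).(bH) = ab * (H.H)
We have H^2 = 2.
D.E = (2H).(9H) = 2*9*2
= 18*2
= 36

36


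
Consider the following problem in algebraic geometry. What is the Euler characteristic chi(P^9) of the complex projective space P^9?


The complex projective space P^9 has one cell in each even real dimension 0, 2, ..., 18.
The cohomology groups are H^{2k}(P^9) = Z for k = 0,...,9, and 0 otherwise.
Euler characteristic = sum of Betti numbers = 1 per even-dimensional cohomology group.
chi(P^9) = 9 + 1 = 10

10


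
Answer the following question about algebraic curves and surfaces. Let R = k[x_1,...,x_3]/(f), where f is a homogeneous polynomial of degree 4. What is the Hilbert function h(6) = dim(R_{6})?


For R = k[x_1,...,x_n]/(f) with f homogeneous of degree e:
The Hilbert series is (1 - t^e)/(1 - t)^n.
So h(d) = C(d+n-1, n-1) - C(d-e+n-1, n-1) for d >= e.
With n=3, e=4, d=6:
C(6+3-1, 3-1) = C(8, 2) = 28
C(6-4+3-1, 3-1) = C(4, 2) = 6
h(6) = 28 - 6 = 22

22


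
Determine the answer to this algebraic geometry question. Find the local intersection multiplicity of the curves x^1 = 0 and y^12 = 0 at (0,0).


The intersection multiplicity of V(x^a) and V(y^b) at the origin is:
I(O; V(x^1), V(y^12)) = dim_k(k[x,y]/(x^1, y^12))
A basis for k[x,y]/(x^1, y^12) is the set of monomials x^i * y^j
where 0 <= i < 1 and 0 <= j < 12.
The number of such monomials is 1 * 12 = 12

12


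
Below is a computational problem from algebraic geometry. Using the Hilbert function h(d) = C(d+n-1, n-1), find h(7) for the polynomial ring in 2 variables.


The Hilbert function for the polynomial ring in 2 variables is:
h(d) = C(d+n-1, n-1)
h(7) = C(7+2-1, 2-1) = C(8, 1)
= 8! / (1! * 7!)
= 8

8


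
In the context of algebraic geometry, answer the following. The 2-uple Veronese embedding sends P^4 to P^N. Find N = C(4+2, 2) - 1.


The Veronese embedding v_d: P^n -> P^N maps each point to all
degree-d monomials in n+1 homogeneous coordinates.
N = C(n+d, d) - 1
N = C(4+2, 2) - 1
N = C(6, 2) - 1
C(6, 2) = 15
N = 15 - 1 = 14

14


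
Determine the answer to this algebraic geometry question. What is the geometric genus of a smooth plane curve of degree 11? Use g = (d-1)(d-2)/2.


Using the genus formula for smooth plane curves:
g = (d-1)(d-2)/2
g = (11-1)(11-2)/2
g = 10*9/2
g = 90/2 = 45

45


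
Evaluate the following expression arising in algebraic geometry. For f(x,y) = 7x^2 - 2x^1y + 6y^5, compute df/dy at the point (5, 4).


df/dy = (-2)*x^1 + 5*6*y^4
At (5,4): (-2)*5^1 + 5*6*4^4
= -10 + 7680
= 7670

7670


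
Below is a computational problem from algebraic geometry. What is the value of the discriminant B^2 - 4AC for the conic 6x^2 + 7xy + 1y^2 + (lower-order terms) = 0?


The discriminant of a conic Ax^2 + Bxy + Cy^2 + ... = 0 is B^2 - 4AC.
B^2 = 7^2 = 49
4AC = 4*6*1 = 24
Discriminant = 49 - 24 = 25

25


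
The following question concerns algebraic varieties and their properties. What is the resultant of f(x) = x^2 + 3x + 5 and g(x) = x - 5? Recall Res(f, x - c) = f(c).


For Res(f, x - c), we evaluate f at x = c.
f(5) = 5^2 + 3*5 + 5
= 25 + 15 + 5
= 40 + 5 = 45
Res(f, g) = 45

45


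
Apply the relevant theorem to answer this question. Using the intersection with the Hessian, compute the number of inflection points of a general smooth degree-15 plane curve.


For a general smooth plane curve C of degree d, the inflection points are
the intersection of C with its Hessian curve, which has degree 3(d-2).
By Bezout, the total intersection number is d * 3(d-2) = 15 * 39 = 585.
For a general curve every flex is ordinary, so each contributes
multiplicity 1 to C·Hess(C), and the number of distinct inflection
points is 3d(d-2).
Inflection points = 3*15*(15-2) = 3*15*13 = 585

585


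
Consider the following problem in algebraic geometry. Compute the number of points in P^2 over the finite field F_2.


P^2(F_2) has (q^(n+1) - 1)/(q - 1) points.
= 2^2 + 2^1 + 2^0
= 4 + 2 + 1
= 7

7


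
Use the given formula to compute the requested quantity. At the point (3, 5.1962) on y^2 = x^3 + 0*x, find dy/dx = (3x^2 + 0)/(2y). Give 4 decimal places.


Using implicit differentiation of y^2 = x^3 + 0*x:
2y * dy/dx = 3x^2 + 0
dy/dx = (3x^2 + 0)/(2y)
Numerator: 3*3^2 + 0 = 27
Denominator: 2*5.1962 = 10.3924
dy/dx = 27/10.3924 = 2.5981

2.5981


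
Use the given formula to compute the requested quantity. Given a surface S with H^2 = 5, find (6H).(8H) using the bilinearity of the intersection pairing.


Using bilinearity of the intersection pairing on a surface S:
(aH).(bH) = ab * (H.H)
We have H^2 = 5.
D.E = (6H).(8H) = 6*8*5
= 48*5
= 240

240


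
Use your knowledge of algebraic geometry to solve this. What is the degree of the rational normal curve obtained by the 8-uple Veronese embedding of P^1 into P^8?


The rational normal curve in P^8 is the image of P^1 under the 8-uple Veronese.
A general hyperplane in P^8 pulls back to a degree-8 form on P^1, which has 8 zeros,
so the curve meets a general hyperplane in 8 points. Degree = 8.

8


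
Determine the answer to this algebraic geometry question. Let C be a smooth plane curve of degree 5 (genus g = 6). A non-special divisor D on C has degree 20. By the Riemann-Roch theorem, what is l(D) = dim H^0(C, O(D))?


First, compute the genus of a smooth plane curve of degree 5:
g = (d-1)(d-2)/2 = (5-1)(5-2)/2 = 6
For a non-special divisor D (i.e., h^1(D) = 0), Riemann-Roch gives:
l(D) = deg(D) - g + 1
Since deg(D) = 20 >= 2g - 1 = 11, D is non-special.
l(D) = 20 - 6 + 1 = 15

15


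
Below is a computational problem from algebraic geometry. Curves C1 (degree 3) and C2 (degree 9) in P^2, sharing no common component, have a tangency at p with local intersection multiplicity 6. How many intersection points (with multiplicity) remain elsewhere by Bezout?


By Bezout's theorem, the total intersection number is d1 * d2.
Total = 3 * 9 = 27
Intersection multiplicity at p = 6
Remaining intersections = 27 - 6 = 21

21


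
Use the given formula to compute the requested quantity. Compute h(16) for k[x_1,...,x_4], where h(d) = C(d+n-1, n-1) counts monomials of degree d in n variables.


The Hilbert function for the polynomial ring in 4 variables is:
h(d) = C(d+n-1, n-1)
h(16) = C(16+4-1, 4-1) = C(19, 3)
= 19! / (3! * 16!)
= 969

969
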